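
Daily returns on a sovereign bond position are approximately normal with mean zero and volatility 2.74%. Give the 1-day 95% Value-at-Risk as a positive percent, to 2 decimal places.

At 95% one-sided, z = 1.645.
VaR = z·σ = 1.645 × 2.74% = 4.507%.

4.51%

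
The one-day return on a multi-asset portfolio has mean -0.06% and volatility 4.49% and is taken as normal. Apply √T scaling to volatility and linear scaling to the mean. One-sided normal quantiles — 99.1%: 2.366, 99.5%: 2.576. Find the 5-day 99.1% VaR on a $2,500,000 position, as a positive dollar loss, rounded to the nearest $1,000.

$601,000

σ_{5d} = 4.49% × √5 = 10.040%; μ_{5d} = 5 × -0.06% = -0.300%.
VaR = −(-0.300%) + 2.366 × 10.040% = 24.055%.
On $2,500,000: 0.24055 × $2,500,000 = $601,375.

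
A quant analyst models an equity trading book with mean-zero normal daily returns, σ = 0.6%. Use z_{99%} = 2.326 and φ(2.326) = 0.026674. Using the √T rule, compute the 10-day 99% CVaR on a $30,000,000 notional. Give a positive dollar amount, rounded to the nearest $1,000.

σ_{10d} = 0.6% × √10 = 1.897%.
ES multiplier = φ(z)/(1−α) = 0.026674/0.01 = 2.667.
ES = 1.897% × 2.667 = 5.059%; on $30,000,000: $1,517,700.

$1,518,000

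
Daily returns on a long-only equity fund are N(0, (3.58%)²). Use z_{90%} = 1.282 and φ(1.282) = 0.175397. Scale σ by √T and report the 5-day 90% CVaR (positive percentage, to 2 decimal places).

14.04%

σ_{5d} = 3.58% × √5 = 8.005%.
ES multiplier = φ(z)/(1−α) = 0.175397/0.1 = 1.754.
ES = 8.005% × 1.754 = 14.041%.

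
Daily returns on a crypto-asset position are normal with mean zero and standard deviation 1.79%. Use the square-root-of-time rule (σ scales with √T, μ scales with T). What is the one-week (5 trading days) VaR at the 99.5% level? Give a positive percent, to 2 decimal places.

10.31%

At 99.5%, z = 2.576.
σ_{5d} = 1.79% × √5 = 4.003%.
VaR = 2.576 × 4.003% = 10.312%.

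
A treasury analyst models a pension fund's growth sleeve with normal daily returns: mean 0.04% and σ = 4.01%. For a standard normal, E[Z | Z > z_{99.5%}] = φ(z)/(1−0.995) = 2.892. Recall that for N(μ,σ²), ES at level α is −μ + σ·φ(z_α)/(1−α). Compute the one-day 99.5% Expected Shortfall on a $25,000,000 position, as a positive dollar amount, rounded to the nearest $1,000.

$2,889,000

ES = −(0.04%) + 4.01% × 2.892 = 11.557%.
On $25,000,000: 0.11557 × $25,000,000 = $2,889,250.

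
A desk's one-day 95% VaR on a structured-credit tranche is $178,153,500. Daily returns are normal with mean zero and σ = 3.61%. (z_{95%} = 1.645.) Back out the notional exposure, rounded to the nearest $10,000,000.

VaR as a fraction of value: z·σ = 1.645 × 3.61% = 5.93845%.
Position = $178,153,500 / 0.0593845 = $3,000,000,000.

$3,000,000,000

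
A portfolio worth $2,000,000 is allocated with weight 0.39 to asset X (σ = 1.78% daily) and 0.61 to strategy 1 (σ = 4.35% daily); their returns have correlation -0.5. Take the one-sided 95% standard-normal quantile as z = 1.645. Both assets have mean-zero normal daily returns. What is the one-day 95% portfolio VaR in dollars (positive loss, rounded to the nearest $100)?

σ_p² = 0.39²·1.78² + 0.61²·4.35² + 2·-0.5·0.39·0.61·1.78·4.35 = 5.6809 (%²).
σ_p = √5.6809 = 2.383%.
VaR = 1.645 × 2.383% = 3.920%; on $2,000,000 that is $78,400.

$78,400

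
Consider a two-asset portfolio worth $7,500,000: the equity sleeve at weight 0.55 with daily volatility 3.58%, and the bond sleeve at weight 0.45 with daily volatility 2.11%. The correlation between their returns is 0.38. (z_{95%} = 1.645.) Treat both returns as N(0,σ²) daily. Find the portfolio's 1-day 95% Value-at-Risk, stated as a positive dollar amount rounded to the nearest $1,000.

$307,000

σ_p² = 0.55²·3.58² + 0.45²·2.11² + 2·0.38·0.55·0.45·3.58·2.11 = 6.1994 (%²).
σ_p = √6.1994 = 2.490%.
VaR = 1.645 × 2.490% = 4.096%; on $7,500,000 that is $307,200.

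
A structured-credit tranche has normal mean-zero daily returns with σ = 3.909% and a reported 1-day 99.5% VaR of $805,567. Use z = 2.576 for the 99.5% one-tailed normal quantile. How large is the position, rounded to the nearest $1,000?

VaR as a fraction of value: z·σ = 2.576 × 3.909% = 10.0696%.
Position = $805,567 / 0.100696 = $8,000,003.

$8,000,000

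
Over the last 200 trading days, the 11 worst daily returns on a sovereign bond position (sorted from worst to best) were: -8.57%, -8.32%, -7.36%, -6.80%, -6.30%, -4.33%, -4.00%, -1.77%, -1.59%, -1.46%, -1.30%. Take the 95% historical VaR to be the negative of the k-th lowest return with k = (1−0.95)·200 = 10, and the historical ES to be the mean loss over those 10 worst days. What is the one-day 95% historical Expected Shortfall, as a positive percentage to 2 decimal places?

The 10 worst returns sum to -50.50%.
ES = −(-50.50%) / 10 = 5.05%.

5.05%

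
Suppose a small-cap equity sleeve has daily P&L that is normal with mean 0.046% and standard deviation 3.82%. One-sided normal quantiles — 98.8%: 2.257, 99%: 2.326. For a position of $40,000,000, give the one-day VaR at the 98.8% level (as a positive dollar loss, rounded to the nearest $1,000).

$3,430,000

VaR = −μ + z·σ = −(0.046%) + 2.257 × 3.82% = 8.576%.
On $40,000,000: 0.08576 × $40,000,000 = $3,430,400.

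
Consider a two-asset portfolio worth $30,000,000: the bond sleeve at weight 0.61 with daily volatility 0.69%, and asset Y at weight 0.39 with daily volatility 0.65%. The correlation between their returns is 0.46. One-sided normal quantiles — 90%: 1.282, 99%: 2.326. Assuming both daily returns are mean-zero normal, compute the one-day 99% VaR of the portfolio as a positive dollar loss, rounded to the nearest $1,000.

σ_p² = 0.61²·0.69² + 0.39²·0.65² + 2·0.46·0.61·0.39·0.69·0.65 = 0.3396 (%²).
σ_p = √0.3396 = 0.583%.
VaR = 2.326 × 0.583% = 1.356%; on $30,000,000 that is $406,800.

$407,000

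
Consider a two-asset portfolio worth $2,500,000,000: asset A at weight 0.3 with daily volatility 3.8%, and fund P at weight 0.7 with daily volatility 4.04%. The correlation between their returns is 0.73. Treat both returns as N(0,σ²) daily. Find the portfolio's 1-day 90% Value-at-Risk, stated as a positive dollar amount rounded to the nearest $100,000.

σ_p² = 0.3²·3.8² + 0.7²·4.04² + 2·0.73·0.3·0.7·3.8·4.04 = 14.0041 (%²).
σ_p = √14.0041 = 3.742%.
At 90%, z = 1.282.
VaR = 1.282 × 3.742% = 4.797%; on $2,500,000,000 that is $119,925,000.

$119,900,000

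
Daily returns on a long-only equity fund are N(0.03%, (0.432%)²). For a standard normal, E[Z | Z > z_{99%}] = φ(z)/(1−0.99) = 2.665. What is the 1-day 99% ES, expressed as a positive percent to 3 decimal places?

1.121%

ES = −(0.03%) + 0.432% × 2.665 = 1.121%.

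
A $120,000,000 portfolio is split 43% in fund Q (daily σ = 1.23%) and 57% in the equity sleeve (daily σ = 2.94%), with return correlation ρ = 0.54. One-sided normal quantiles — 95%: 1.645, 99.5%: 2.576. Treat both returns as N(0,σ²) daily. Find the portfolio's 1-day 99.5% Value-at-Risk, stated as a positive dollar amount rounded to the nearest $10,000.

$6,220,000

σ_p² = 0.43²·1.23² + 0.57²·2.94² + 2·0.54·0.43·0.57·1.23·2.94 = 4.0453 (%²).
σ_p = √4.0453 = 2.011%.
VaR = 2.576 × 2.011% = 5.180%; on $120,000,000 that is $6,216,000.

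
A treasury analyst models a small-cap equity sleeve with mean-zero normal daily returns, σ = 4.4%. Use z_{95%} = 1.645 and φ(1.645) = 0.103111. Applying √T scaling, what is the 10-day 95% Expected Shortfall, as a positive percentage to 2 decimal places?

28.69%

σ_{10d} = 4.4% × √10 = 13.914%.
ES multiplier = φ(z)/(1−α) = 0.103111/0.05 = 2.062.
ES = 13.914% × 2.062 = 28.691%.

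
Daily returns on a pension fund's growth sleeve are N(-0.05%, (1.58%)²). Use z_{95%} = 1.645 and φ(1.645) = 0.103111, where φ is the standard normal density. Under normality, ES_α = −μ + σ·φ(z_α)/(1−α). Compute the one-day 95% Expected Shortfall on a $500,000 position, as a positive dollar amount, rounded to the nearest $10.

Tail multiplier: φ(z)/(1−α) = 0.103111 / 0.05 = 2.062.
ES = −(-0.05%) + 1.58% × 2.062 = 3.308%.
On $500,000: 0.03308 × $500,000 = $16,540.

$16,540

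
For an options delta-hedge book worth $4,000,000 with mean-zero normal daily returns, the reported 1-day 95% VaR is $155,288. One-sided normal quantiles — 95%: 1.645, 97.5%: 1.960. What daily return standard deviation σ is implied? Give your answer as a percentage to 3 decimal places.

2.360%

VaR as a fraction: $155,288 / $4,000,000 = 3.882%.
σ = VaR / z = 3.882% / 1.645 = 2.360%.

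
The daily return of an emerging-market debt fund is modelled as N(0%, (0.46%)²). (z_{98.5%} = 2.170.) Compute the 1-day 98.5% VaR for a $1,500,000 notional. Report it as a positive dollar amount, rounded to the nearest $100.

$15,000

VaR = z·σ = 2.170 × 0.46% = 0.998%.
On $1,500,000: 0.00998 × $1,500,000 = $14,970.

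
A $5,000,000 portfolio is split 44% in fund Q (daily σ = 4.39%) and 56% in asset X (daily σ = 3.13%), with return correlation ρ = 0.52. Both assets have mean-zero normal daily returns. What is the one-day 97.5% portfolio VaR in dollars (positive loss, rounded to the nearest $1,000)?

$315,000

σ_p² = 0.44²·4.39² + 0.56²·3.13² + 2·0.52·0.44·0.56·4.39·3.13 = 10.3245 (%²).
σ_p = √10.3245 = 3.213%.
At 97.5%, z = 1.960.
VaR = 1.960 × 3.213% = 6.297%; on $5,000,000 that is $314,850.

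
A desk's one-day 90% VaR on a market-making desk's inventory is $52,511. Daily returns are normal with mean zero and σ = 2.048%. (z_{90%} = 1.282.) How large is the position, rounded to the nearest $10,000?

$2,000,000

VaR as a fraction of value: z·σ = 1.282 × 2.048% = 2.62554%.
Position = $52,511 / 0.0262554 = $2,000,011.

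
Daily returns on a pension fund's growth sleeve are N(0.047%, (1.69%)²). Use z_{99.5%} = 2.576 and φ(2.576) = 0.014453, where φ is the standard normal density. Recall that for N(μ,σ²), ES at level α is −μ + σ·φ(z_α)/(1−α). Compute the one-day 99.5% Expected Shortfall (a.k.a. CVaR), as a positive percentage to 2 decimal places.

4.84%

Tail multiplier: φ(z)/(1−α) = 0.014453 / 0.005 = 2.891.
ES = −(0.047%) + 1.69% × 2.891 = 4.839%.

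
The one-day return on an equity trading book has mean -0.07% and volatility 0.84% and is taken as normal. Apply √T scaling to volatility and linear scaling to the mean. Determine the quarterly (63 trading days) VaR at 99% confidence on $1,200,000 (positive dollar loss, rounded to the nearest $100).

$239,000

At 99%, z = 2.326.
σ_{63d} = 0.84% × √63 = 6.667%; μ_{63d} = 63 × -0.07% = -4.410%.
VaR = −(-4.410%) + 2.326 × 6.667% = 19.917%.
On $1,200,000: 0.19917 × $1,200,000 = $239,004.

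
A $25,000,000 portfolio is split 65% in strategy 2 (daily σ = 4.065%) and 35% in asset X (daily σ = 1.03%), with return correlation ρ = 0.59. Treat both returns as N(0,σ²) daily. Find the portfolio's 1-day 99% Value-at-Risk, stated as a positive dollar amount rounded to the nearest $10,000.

$1,670,000

σ_p² = 0.65²·4.065² + 0.35²·1.03² + 2·0.59·0.65·0.35·4.065·1.03 = 8.2354 (%²).
σ_p = √8.2354 = 2.870%.
At 99%, z = 2.326.
VaR = 2.326 × 2.870% = 6.676%; on $25,000,000 that is $1,669,000.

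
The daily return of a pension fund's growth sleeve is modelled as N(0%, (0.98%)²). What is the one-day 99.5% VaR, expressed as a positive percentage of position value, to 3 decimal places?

2.524%

At 99.5% one-sided, z = 2.576.
VaR = z·σ = 2.576 × 0.98% = 2.524%.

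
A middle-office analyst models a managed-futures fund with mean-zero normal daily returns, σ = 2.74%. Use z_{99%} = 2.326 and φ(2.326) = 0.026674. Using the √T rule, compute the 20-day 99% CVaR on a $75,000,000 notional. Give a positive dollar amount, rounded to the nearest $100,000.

$24,500,000

σ_{20d} = 2.74% × √20 = 12.254%.
ES multiplier = φ(z)/(1−α) = 0.026674/0.01 = 2.667.
ES = 12.254% × 2.667 = 32.681%; on $75,000,000: $24,510,750.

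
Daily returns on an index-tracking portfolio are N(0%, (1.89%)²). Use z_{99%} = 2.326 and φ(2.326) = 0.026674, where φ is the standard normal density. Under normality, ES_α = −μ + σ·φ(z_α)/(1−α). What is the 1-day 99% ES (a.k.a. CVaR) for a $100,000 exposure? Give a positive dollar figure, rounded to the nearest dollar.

$5,041

Tail multiplier: φ(z)/(1−α) = 0.026674 / 0.01 = 2.667.
ES = 1.89% × 2.667 = 5.041%.
On $100,000: 0.05041 × $100,000 = $5,041.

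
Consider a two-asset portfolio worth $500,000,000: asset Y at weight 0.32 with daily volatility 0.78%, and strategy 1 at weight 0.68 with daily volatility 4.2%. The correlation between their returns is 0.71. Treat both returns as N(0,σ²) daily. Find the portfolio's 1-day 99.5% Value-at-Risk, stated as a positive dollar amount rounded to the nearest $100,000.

σ_p² = 0.32²·0.78² + 0.68²·4.2² + 2·0.71·0.32·0.68·0.78·4.2 = 9.2313 (%²).
σ_p = √9.2313 = 3.038%.
At 99.5%, z = 2.576.
VaR = 2.576 × 3.038% = 7.826%; on $500,000,000 that is $39,130,000.

$39,100,000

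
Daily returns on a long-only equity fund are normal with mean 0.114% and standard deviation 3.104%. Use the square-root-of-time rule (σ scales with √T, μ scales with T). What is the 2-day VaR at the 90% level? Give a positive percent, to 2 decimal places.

At 90%, z = 1.282.
σ_{2d} = 3.104% × √2 = 4.390%; μ_{2d} = 2 × 0.114% = 0.228%.
VaR = −(0.228%) + 1.282 × 4.390% = 5.400%.

5.40%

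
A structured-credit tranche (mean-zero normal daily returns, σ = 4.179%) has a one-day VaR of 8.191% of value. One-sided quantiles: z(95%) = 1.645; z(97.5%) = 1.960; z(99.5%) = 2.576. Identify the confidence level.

Implied z = VaR/σ = 8.191 / 4.179 = 1.960.
This matches z(97.5%) = 1.960.

97.5%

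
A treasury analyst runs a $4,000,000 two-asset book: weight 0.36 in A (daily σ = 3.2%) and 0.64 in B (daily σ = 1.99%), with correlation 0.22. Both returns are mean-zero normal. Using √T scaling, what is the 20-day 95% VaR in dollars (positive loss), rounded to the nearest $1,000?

σ_p = √(0.36²·3.2² + 0.64²·1.99² + 2·0.22·0.36·0.64·3.2·1.99) = 1.896%.
σ_{20d} = 1.896% × √20 = 8.479%.
z(95%) = 1.645.
VaR = 1.645 × 8.479% = 13.948%; on $4,000,000 that is $557,920.

$558,000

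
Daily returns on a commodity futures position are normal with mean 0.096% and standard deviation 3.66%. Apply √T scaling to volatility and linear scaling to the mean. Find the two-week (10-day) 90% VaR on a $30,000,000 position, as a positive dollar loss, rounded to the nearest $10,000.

$4,160,000

At 90%, z = 1.282.
σ_{10d} = 3.66% × √10 = 11.574%; μ_{10d} = 10 × 0.096% = 0.960%.
VaR = −(0.960%) + 1.282 × 11.574% = 13.878%.
On $30,000,000: 0.13878 × $30,000,000 = $4,163,400.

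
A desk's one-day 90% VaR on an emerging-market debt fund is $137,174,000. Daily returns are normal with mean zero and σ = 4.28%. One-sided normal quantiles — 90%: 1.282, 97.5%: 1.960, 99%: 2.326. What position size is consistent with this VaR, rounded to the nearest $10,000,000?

VaR as a fraction of value: z·σ = 1.282 × 4.28% = 5.48696%.
Position = $137,174,000 / 0.0548696 = $2,500,000,000.

$2,500,000,000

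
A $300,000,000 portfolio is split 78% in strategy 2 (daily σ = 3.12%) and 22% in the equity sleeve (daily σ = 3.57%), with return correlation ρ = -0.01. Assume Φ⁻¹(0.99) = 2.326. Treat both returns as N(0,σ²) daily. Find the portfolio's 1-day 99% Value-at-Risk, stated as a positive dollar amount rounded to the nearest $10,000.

$17,790,000

σ_p² = 0.78²·3.12² + 0.22²·3.57² + 2·-0.01·0.78·0.22·3.12·3.57 = 6.5010 (%²).
σ_p = √6.5010 = 2.550%.
VaR = 2.326 × 2.550% = 5.931%; on $300,000,000 that is $17,793,000.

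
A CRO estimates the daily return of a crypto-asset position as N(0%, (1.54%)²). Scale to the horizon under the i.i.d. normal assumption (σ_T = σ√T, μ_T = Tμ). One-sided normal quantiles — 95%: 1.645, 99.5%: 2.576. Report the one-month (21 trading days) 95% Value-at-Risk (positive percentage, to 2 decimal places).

σ_{21d} = 1.54% × √21 = 7.057%.
VaR = 1.645 × 7.057% = 11.609%.

11.61%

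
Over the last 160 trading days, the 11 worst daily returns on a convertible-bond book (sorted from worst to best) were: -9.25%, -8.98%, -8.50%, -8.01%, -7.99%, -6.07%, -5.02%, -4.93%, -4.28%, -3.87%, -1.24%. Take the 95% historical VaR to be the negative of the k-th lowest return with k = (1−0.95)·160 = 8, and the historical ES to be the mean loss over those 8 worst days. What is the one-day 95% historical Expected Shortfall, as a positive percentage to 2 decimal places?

The 8 worst returns sum to -58.75%.
ES = −(-58.75%) / 8 = 7.34375% ≈ 7.34%.

7.34%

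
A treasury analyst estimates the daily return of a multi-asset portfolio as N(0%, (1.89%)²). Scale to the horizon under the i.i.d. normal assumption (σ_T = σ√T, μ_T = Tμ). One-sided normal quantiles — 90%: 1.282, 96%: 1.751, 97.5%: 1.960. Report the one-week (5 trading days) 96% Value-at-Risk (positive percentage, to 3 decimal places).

σ_{5d} = 1.89% × √5 = 4.226%.
VaR = 1.751 × 4.226% = 7.400%.

7.400%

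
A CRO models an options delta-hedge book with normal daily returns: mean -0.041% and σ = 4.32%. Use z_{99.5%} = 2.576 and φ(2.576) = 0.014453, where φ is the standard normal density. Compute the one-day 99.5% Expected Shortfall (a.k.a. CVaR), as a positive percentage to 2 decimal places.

12.53%

Tail multiplier: φ(z)/(1−α) = 0.014453 / 0.005 = 2.891.
ES = −(-0.041%) + 4.32% × 2.891 = 12.530%.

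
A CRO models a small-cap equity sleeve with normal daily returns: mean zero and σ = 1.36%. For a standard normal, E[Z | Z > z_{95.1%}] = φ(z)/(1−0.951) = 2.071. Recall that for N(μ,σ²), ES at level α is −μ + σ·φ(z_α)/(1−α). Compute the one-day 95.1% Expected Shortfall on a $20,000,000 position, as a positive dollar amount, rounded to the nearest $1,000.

ES = 1.36% × 2.071 = 2.817%.
On $20,000,000: 0.02817 × $20,000,000 = $563,400.

$563,000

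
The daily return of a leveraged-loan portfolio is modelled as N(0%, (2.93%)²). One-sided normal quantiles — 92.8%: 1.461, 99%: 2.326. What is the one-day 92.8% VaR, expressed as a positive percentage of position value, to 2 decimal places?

VaR = z·σ = 1.461 × 2.93% = 4.281%.

4.28%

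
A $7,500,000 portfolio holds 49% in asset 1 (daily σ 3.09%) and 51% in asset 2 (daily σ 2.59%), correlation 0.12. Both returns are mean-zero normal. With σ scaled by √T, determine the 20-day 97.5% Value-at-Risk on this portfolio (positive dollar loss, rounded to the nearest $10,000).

$1,400,000

σ_p = √(0.49²·3.09² + 0.51²·2.59² + 2·0.12·0.49·0.51·3.09·2.59) = 2.125%.
σ_{20d} = 2.125% × √20 = 9.503%.
z(97.5%) = 1.960.
VaR = 1.960 × 9.503% = 18.626%; on $7,500,000 that is $1,396,950.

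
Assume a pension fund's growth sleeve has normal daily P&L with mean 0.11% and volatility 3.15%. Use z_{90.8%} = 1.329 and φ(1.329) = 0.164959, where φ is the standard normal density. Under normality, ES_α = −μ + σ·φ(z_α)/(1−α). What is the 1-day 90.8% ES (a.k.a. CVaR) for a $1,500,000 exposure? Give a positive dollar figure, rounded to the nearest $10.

Tail multiplier: φ(z)/(1−α) = 0.164959 / 0.092 = 1.793.
ES = −(0.11%) + 3.15% × 1.793 = 5.538%.
On $1,500,000: 0.05538 × $1,500,000 = $83,070.

$83,070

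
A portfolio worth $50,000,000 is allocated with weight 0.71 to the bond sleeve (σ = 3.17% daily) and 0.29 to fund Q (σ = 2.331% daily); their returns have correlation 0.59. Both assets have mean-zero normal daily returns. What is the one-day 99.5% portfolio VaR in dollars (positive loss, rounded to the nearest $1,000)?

σ_p² = 0.71²·3.17² + 0.29²·2.331² + 2·0.59·0.71·0.29·3.17·2.331 = 7.3179 (%²).
σ_p = √7.3179 = 2.705%.
At 99.5%, z = 2.576.
VaR = 2.576 × 2.705% = 6.968%; on $50,000,000 that is $3,484,000.

$3,484,000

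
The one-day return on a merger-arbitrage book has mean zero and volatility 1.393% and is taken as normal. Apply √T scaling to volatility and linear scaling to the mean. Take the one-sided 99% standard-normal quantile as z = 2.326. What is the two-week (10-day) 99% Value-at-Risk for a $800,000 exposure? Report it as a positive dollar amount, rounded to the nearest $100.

$82,000

σ_{10d} = 1.393% × √10 = 4.405%.
VaR = 2.326 × 4.405% = 10.246%.
On $800,000: 0.10246 × $800,000 = $81,968.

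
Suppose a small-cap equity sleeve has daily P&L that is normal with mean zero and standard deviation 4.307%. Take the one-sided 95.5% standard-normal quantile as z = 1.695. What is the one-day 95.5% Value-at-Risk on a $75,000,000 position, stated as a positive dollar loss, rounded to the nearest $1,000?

VaR = z·σ = 1.695 × 4.307% = 7.300%.
On $75,000,000: 0.07300 × $75,000,000 = $5,475,000.

$5,475,000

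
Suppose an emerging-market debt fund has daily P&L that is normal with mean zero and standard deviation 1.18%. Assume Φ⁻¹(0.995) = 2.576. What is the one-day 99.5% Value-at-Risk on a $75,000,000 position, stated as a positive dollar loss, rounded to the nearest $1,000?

$2,280,000

VaR = z·σ = 2.576 × 1.18% = 3.040%.
On $75,000,000: 0.03040 × $75,000,000 = $2,280,000.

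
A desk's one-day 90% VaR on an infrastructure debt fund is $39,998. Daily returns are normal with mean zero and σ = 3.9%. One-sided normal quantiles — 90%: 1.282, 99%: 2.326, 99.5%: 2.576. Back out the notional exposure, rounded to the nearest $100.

$800,000

VaR as a fraction of value: z·σ = 1.282 × 3.9% = 4.9998%.
Position = $39,998 / 0.049998 = $799,992.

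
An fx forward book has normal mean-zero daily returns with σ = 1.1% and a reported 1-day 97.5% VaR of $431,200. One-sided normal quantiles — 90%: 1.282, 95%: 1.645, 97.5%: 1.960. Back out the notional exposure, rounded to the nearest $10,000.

VaR as a fraction of value: z·σ = 1.960 × 1.1% = 2.156%.
Position = $431,200 / 0.02156 = $20,000,000.

$20,000,000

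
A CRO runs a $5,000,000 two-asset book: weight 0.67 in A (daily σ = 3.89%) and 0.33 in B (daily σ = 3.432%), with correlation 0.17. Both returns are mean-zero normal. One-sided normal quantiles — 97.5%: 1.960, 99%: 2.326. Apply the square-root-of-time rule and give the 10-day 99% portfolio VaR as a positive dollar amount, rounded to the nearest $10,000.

$1,110,000

σ_p = √(0.67²·3.89² + 0.33²·3.432² + 2·0.17·0.67·0.33·3.89·3.432) = 3.013%.
σ_{10d} = 3.013% × √10 = 9.528%.
VaR = 2.326 × 9.528% = 22.162%; on $5,000,000 that is $1,108,100.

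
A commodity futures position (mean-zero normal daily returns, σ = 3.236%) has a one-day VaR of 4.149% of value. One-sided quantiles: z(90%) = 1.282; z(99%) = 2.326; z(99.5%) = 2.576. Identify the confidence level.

Implied z = VaR/σ = 4.149 / 3.236 = 1.282.
This matches z(90%) = 1.282.

90%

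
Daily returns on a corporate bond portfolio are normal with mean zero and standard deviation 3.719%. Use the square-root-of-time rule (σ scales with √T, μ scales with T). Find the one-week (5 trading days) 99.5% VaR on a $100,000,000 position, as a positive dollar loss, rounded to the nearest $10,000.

$21,420,000

At 99.5%, z = 2.576.
σ_{5d} = 3.719% × √5 = 8.316%.
VaR = 2.576 × 8.316% = 21.422%.
On $100,000,000: 0.21422 × $100,000,000 = $21,422,000.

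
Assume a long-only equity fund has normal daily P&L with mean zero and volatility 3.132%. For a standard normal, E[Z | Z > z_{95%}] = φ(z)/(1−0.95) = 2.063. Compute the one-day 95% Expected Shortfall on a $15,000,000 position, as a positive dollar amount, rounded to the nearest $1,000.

$969,000

ES = 3.132% × 2.063 = 6.461%.
On $15,000,000: 0.06461 × $15,000,000 = $969,150.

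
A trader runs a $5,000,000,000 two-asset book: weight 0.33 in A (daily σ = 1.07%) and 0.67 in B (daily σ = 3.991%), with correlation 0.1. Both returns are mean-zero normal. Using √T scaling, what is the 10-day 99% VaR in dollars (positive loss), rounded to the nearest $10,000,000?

$1,000,000,000

σ_p = √(0.33²·1.07² + 0.67²·3.991² + 2·0.1·0.33·0.67·1.07·3.991) = 2.732%.
σ_{10d} = 2.732% × √10 = 8.639%.
z(99%) = 2.326.
VaR = 2.326 × 8.639% = 20.094%; on $5,000,000,000 that is $1,004,700,000.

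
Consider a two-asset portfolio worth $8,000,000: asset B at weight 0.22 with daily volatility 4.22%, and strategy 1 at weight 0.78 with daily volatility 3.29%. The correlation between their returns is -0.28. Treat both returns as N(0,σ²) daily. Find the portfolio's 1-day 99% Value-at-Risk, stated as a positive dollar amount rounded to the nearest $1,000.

σ_p² = 0.22²·4.22² + 0.78²·3.29² + 2·-0.28·0.22·0.78·4.22·3.29 = 6.1131 (%²).
σ_p = √6.1131 = 2.472%.
At 99%, z = 2.326.
VaR = 2.326 × 2.472% = 5.750%; on $8,000,000 that is $460,000.

$460,000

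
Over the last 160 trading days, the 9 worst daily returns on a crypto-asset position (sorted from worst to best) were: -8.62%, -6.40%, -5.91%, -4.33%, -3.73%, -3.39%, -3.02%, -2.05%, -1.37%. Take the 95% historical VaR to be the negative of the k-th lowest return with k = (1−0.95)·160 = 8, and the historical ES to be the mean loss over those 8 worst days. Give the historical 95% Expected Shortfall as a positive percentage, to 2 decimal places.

4.68%

The 8 worst returns sum to -37.45%.
ES = −(-37.45%) / 8 = 4.68125% ≈ 4.68%.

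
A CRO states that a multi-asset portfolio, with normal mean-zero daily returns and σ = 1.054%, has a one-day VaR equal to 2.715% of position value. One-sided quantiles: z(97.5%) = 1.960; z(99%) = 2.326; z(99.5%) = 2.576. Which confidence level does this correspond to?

Implied z = VaR/σ = 2.715 / 1.054 = 2.576.
This matches z(99.5%) = 2.576.

99.5%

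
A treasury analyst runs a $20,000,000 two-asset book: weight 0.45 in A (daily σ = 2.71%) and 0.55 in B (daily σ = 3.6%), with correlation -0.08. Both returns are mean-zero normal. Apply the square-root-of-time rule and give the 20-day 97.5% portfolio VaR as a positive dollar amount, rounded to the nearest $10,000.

σ_p = √(0.45²·2.71² + 0.55²·3.6² + 2·-0.08·0.45·0.55·2.71·3.6) = 2.241%.
σ_{20d} = 2.241% × √20 = 10.022%.
z(97.5%) = 1.960.
VaR = 1.960 × 10.022% = 19.643%; on $20,000,000 that is $3,928,600.

$3,930,000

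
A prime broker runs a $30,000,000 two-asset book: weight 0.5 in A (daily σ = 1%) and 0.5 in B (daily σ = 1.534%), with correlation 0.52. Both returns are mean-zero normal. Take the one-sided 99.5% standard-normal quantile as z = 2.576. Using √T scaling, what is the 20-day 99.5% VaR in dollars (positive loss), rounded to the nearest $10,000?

$3,840,000

σ_p = √(0.5²·1² + 0.5²·1.534² + 2·0.52·0.5·0.5·1·1.534) = 1.112%.
σ_{20d} = 1.112% × √20 = 4.973%.
VaR = 2.576 × 4.973% = 12.810%; on $30,000,000 that is $3,843,000.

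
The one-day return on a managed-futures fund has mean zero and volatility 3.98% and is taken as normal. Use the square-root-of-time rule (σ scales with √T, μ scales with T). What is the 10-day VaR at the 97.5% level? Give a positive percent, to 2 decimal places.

24.67%

At 97.5%, z = 1.960.
σ_{10d} = 3.98% × √10 = 12.586%.
VaR = 1.960 × 12.586% = 24.669%.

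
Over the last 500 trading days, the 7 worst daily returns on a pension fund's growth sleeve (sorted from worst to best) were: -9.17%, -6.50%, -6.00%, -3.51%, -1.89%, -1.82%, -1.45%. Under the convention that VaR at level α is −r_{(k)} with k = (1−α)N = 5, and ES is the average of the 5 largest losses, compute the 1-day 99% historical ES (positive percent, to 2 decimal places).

5.41%

The 5 worst returns sum to -27.07%.
ES = −(-27.07%) / 5 = 5.414% ≈ 5.41%.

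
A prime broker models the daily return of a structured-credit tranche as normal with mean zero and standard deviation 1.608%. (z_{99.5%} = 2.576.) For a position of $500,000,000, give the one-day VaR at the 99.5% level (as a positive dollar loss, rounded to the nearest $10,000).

VaR = z·σ = 2.576 × 1.608% = 4.142%.
On $500,000,000: 0.04142 × $500,000,000 = $20,710,000.

$20,710,000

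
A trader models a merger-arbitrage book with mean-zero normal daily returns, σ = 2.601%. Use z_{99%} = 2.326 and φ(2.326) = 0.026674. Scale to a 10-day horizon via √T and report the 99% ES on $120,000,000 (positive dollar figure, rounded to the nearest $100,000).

σ_{10d} = 2.601% × √10 = 8.225%.
ES multiplier = φ(z)/(1−α) = 0.026674/0.01 = 2.667.
ES = 8.225% × 2.667 = 21.936%; on $120,000,000: $26,323,200.

$26,300,000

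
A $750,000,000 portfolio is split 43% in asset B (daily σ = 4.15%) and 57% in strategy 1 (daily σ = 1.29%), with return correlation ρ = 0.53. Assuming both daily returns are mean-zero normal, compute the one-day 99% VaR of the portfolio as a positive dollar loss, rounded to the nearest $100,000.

σ_p² = 0.43²·4.15² + 0.57²·1.29² + 2·0.53·0.43·0.57·4.15·1.29 = 5.1160 (%²).
σ_p = √5.1160 = 2.262%.
At 99%, z = 2.326.
VaR = 2.326 × 2.262% = 5.261%; on $750,000,000 that is $39,457,500.

$39,500,000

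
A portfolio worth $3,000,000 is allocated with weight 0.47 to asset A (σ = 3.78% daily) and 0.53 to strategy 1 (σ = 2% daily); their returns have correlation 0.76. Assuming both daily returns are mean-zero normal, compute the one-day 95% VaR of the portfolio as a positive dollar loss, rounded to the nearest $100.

$131,900

σ_p² = 0.47²·3.78² + 0.53²·2² + 2·0.76·0.47·0.53·3.78·2 = 7.1424 (%²).
σ_p = √7.1424 = 2.673%.
At 95%, z = 1.645.
VaR = 1.645 × 2.673% = 4.397%; on $3,000,000 that is $131,910.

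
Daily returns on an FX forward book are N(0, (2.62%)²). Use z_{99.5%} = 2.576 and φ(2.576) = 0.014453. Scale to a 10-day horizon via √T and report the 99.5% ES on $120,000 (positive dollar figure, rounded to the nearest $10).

$28,740

σ_{10d} = 2.62% × √10 = 8.285%.
ES multiplier = φ(z)/(1−α) = 0.014453/0.005 = 2.891.
ES = 8.285% × 2.891 = 23.952%; on $120,000: $28,742.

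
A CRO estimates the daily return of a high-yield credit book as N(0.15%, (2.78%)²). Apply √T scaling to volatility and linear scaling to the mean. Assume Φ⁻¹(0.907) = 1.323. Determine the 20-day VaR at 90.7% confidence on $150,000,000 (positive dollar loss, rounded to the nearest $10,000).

σ_{20d} = 2.78% × √20 = 12.433%; μ_{20d} = 20 × 0.15% = 3.000%.
VaR = −(3.000%) + 1.323 × 12.433% = 13.449%.
On $150,000,000: 0.13449 × $150,000,000 = $20,173,500.

$20,170,000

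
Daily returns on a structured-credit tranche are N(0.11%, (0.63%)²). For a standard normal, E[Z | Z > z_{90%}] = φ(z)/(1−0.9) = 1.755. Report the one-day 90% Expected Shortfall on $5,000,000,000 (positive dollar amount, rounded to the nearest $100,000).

$49,800,000

ES = −(0.11%) + 0.63% × 1.755 = 0.996%.
On $5,000,000,000: 0.00996 × $5,000,000,000 = $49,800,000.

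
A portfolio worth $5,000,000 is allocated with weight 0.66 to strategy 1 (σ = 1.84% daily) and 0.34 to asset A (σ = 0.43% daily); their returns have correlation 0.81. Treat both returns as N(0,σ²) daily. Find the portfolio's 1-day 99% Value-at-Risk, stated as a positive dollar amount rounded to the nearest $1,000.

σ_p² = 0.66²·1.84² + 0.34²·0.43² + 2·0.81·0.66·0.34·1.84·0.43 = 1.7838 (%²).
σ_p = √1.7838 = 1.336%.
At 99%, z = 2.326.
VaR = 2.326 × 1.336% = 3.108%; on $5,000,000 that is $155,400.

$155,000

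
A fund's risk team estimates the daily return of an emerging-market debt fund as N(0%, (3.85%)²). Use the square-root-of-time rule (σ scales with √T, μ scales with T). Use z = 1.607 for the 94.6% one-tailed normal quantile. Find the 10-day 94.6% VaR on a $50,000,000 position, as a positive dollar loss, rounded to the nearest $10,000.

$9,780,000

σ_{10d} = 3.85% × √10 = 12.175%.
VaR = 1.607 × 12.175% = 19.565%.
On $50,000,000: 0.19565 × $50,000,000 = $9,782,500.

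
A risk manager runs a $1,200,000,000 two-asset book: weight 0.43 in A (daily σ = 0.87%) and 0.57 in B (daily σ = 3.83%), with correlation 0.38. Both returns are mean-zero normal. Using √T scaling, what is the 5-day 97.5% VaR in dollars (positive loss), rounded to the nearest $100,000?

σ_p = √(0.43²·0.87² + 0.57²·3.83² + 2·0.38·0.43·0.57·0.87·3.83) = 2.351%.
σ_{5d} = 2.351% × √5 = 5.257%.
z(97.5%) = 1.960.
VaR = 1.960 × 5.257% = 10.304%; on $1,200,000,000 that is $123,648,000.

$123,600,000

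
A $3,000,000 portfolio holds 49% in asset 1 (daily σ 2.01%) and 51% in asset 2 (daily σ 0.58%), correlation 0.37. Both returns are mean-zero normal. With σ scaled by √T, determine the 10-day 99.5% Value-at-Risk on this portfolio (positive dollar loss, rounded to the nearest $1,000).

$276,000

σ_p = √(0.49²·2.01² + 0.51²·0.58² + 2·0.37·0.49·0.51·2.01·0.58) = 1.128%.
σ_{10d} = 1.128% × √10 = 3.567%.
z(99.5%) = 2.576.
VaR = 2.576 × 3.567% = 9.189%; on $3,000,000 that is $275,670.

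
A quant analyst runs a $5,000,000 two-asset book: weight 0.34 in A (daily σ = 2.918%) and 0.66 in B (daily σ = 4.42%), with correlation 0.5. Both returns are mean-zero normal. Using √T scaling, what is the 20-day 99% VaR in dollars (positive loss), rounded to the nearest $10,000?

σ_p = √(0.34²·2.918² + 0.66²·4.42² + 2·0.5·0.34·0.66·2.918·4.42) = 3.520%.
σ_{20d} = 3.520% × √20 = 15.742%.
z(99%) = 2.326.
VaR = 2.326 × 15.742% = 36.616%; on $5,000,000 that is $1,830,800.

$1,830,000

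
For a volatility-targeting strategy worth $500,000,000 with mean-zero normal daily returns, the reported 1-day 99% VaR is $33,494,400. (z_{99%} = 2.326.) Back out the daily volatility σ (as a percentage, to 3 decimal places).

2.880%

VaR as a fraction: $33,494,400 / $500,000,000 = 6.699%.
σ = VaR / z = 6.699% / 2.326 = 2.880%.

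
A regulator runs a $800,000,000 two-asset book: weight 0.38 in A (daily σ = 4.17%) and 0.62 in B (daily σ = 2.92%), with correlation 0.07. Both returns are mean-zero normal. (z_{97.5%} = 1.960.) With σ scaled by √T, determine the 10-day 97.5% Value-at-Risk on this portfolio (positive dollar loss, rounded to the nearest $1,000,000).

$123,000,000

σ_p = √(0.38²·4.17² + 0.62²·2.92² + 2·0.07·0.38·0.62·4.17·2.92) = 2.488%.
σ_{10d} = 2.488% × √10 = 7.868%.
VaR = 1.960 × 7.868% = 15.421%; on $800,000,000 that is $123,368,000.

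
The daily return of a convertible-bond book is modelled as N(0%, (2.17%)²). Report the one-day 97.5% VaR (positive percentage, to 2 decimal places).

4.25%

At 97.5% one-sided, z = 1.960.
VaR = z·σ = 1.960 × 2.17% = 4.253%.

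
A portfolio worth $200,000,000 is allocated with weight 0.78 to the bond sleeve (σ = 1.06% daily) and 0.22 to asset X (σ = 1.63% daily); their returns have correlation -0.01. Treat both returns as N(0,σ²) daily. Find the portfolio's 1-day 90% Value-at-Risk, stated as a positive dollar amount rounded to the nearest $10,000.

σ_p² = 0.78²·1.06² + 0.22²·1.63² + 2·-0.01·0.78·0.22·1.06·1.63 = 0.8063 (%²).
σ_p = √0.8063 = 0.898%.
At 90%, z = 1.282.
VaR = 1.282 × 0.898% = 1.151%; on $200,000,000 that is $2,302,000.

$2,300,000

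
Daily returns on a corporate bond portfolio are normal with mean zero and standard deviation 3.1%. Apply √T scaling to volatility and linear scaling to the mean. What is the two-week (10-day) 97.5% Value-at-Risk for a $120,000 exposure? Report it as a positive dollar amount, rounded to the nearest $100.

At 97.5%, z = 1.960.
σ_{10d} = 3.1% × √10 = 9.803%.
VaR = 1.960 × 9.803% = 19.214%.
On $120,000: 0.19214 × $120,000 = $23,057.

$23,100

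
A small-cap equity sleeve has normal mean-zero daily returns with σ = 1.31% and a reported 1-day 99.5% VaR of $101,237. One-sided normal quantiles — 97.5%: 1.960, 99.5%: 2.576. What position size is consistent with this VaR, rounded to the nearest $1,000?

VaR as a fraction of value: z·σ = 2.576 × 1.31% = 3.37456%.
Position = $101,237 / 0.0337456 = $3,000,006.

$3,000,000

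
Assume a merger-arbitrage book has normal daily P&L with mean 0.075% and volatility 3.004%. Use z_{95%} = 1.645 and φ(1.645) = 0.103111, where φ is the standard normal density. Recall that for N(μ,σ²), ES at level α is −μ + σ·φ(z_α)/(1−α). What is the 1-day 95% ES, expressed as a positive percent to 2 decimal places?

6.12%

Tail multiplier: φ(z)/(1−α) = 0.103111 / 0.05 = 2.062.
ES = −(0.075%) + 3.004% × 2.062 = 6.119%.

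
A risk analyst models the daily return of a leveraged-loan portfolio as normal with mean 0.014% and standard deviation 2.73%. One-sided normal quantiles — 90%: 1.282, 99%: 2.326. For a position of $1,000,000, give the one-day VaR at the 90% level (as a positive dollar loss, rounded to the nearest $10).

VaR = −μ + z·σ = −(0.014%) + 1.282 × 2.73% = 3.486%.
On $1,000,000: 0.03486 × $1,000,000 = $34,860.

$34,860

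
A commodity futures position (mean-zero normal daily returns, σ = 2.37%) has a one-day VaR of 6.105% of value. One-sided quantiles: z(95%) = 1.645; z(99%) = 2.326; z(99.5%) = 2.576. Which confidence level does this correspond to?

Implied z = VaR/σ = 6.105 / 2.37 = 2.576.
This matches z(99.5%) = 2.576.

99.5%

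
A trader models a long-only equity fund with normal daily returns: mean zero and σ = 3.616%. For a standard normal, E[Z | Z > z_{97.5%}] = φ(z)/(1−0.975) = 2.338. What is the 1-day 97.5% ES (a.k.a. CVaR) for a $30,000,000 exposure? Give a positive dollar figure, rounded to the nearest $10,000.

$2,540,000

ES = 3.616% × 2.338 = 8.454%.
On $30,000,000: 0.08454 × $30,000,000 = $2,536,200.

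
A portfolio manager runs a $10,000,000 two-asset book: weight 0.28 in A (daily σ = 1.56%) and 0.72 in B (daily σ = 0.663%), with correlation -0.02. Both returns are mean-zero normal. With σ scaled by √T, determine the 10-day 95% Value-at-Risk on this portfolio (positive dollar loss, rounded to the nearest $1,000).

σ_p = √(0.28²·1.56² + 0.72²·0.663² + 2·-0.02·0.28·0.72·1.56·0.663) = 0.641%.
σ_{10d} = 0.641% × √10 = 2.027%.
z(95%) = 1.645.
VaR = 1.645 × 2.027% = 3.334%; on $10,000,000 that is $333,400.

$333,000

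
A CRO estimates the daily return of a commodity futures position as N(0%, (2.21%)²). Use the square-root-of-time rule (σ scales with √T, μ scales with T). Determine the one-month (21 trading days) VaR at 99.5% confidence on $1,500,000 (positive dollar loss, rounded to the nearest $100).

At 99.5%, z = 2.576.
σ_{21d} = 2.21% × √21 = 10.127%.
VaR = 2.576 × 10.127% = 26.087%.
On $1,500,000: 0.26087 × $1,500,000 = $391,305.

$391,300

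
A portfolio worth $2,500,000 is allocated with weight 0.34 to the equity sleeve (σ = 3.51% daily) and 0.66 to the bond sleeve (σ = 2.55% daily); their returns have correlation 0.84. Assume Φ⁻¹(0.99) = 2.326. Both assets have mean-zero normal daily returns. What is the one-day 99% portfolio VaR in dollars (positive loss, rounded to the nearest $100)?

σ_p² = 0.34²·3.51² + 0.66²·2.55² + 2·0.84·0.34·0.66·3.51·2.55 = 7.6310 (%²).
σ_p = √7.6310 = 2.762%.
VaR = 2.326 × 2.762% = 6.424%; on $2,500,000 that is $160,600.

$160,600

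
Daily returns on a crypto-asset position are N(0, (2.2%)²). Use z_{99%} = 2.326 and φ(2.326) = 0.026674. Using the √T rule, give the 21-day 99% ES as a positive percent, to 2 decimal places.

26.89%

σ_{21d} = 2.2% × √21 = 10.082%.
ES multiplier = φ(z)/(1−α) = 0.026674/0.01 = 2.667.
ES = 10.082% × 2.667 = 26.889%.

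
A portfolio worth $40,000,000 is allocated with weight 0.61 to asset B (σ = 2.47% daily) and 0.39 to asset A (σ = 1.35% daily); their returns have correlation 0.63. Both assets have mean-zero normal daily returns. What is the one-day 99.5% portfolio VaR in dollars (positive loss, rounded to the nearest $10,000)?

$1,940,000

σ_p² = 0.61²·2.47² + 0.39²·1.35² + 2·0.63·0.61·0.39·2.47·1.35 = 3.5469 (%²).
σ_p = √3.5469 = 1.883%.
At 99.5%, z = 2.576.
VaR = 2.576 × 1.883% = 4.851%; on $40,000,000 that is $1,940,400.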